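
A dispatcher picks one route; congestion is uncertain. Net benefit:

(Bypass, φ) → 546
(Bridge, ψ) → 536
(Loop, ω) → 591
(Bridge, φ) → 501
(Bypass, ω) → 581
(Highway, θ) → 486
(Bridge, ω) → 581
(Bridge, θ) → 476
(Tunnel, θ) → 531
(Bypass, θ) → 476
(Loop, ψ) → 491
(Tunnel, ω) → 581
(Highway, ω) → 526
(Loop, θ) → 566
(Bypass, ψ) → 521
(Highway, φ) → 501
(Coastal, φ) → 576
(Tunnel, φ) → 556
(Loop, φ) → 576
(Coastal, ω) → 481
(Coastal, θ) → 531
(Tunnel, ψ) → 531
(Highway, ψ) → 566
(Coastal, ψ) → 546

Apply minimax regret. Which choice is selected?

Column bests: θ=566, φ=576, ψ=566, ω=591.
Bridge regrets: 90, 75, 30, 10 → max 90
Bypass regrets: 90, 30, 45, 10 → max 90
Tunnel regrets: 35, 20, 35, 10 → max 35
Highway regrets: 80, 75, 0, 65 → max 80
Loop regrets: 0, 0, 75, 0 → max 75
Coastal regrets: 35, 0, 20, 110 → max 110
Smallest max regret = 35 → Tunnel.

Tunnel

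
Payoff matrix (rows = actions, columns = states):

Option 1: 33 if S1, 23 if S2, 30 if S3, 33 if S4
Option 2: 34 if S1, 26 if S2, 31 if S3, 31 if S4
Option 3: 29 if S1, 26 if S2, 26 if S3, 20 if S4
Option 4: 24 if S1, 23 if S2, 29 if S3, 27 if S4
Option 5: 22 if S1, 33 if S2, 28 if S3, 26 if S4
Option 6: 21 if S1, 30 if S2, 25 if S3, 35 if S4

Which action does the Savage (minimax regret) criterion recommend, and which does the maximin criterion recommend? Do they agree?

Column bests: S1=34, S2=33, S3=31, S4=35.
Option 1 regrets: 1, 10, 1, 2 → max 10
Option 2 regrets: 0, 7, 0, 4 → max 7
Option 3 regrets: 5, 7, 5, 15 → max 15
Option 4 regrets: 10, 10, 2, 8 → max 10
Option 5 regrets: 12, 0, 3, 9 → max 12
Option 6 regrets: 13, 3, 6, 0 → max 13
Smallest max regret = 7 → Option 2.
Row minima: Option 1=23, Option 2=26, Option 3=20, Option 4=23, Option 5=22, Option 6=21
Best worst-case = 26 → Option 2.

minimax regret → Option 2; maximin → Option 2 (agree)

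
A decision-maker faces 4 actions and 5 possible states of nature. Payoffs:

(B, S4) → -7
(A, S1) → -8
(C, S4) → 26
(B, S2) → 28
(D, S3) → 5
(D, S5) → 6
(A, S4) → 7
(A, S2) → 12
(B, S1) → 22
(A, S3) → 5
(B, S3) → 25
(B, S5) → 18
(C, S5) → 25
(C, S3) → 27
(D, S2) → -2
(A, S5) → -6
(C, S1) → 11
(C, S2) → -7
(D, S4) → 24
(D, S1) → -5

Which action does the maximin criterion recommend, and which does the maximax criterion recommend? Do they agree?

Row minima: A=-8, B=-7, C=-7, D=-5
Best worst-case = -5 → D.
Row maxima: A=12, B=28, C=27, D=24
Best best-case = 28 → B.

maximin → D; maximax → B (disagree)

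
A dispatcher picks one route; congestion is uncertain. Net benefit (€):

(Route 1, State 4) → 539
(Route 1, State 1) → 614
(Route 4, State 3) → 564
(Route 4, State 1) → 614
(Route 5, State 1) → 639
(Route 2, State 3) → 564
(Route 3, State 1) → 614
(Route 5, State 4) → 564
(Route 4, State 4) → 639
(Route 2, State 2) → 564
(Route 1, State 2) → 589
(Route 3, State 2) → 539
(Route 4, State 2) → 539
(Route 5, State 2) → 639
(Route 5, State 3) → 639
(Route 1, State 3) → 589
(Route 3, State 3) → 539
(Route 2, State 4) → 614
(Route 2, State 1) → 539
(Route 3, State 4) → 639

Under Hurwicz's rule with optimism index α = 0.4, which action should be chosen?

Route 5

Route 1: 0.4·614 + 0.6·539 = 569
Route 2: 0.4·614 + 0.6·539 = 569
Route 3: 0.4·639 + 0.6·539 = 579
Route 4: 0.4·639 + 0.6·539 = 579
Route 5: 0.4·639 + 0.6·564 = 594
Highest Hurwicz score = 594 → Route 5.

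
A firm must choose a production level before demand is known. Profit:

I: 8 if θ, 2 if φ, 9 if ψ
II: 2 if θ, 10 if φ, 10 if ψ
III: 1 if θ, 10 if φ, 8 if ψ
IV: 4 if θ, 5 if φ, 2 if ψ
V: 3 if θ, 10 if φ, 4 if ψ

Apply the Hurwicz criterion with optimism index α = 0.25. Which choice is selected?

V

I: 0.25·9 + 0.75·2 = 3.75
II: 0.25·10 + 0.75·2 = 4
III: 0.25·10 + 0.75·1 = 3.25
IV: 0.25·5 + 0.75·2 = 2.75
V: 0.25·10 + 0.75·3 = 4.75
Highest Hurwicz score = 4.75 → V.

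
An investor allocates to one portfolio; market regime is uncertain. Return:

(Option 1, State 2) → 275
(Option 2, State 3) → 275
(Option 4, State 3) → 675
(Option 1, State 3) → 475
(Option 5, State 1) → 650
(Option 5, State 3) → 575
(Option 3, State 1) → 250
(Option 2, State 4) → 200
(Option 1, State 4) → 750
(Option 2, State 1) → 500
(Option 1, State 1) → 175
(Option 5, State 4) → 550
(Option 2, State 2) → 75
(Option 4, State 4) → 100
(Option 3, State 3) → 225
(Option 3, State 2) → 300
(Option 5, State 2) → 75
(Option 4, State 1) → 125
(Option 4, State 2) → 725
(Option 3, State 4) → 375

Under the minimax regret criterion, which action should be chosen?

Option 3

Column bests: State 1=650, State 2=725, State 3=675, State 4=750.
Option 1 regrets: 475, 450, 200, 0 → max 475
Option 2 regrets: 150, 650, 400, 550 → max 650
Option 3 regrets: 400, 425, 450, 375 → max 450
Option 4 regrets: 525, 0, 0, 650 → max 650
Option 5 regrets: 0, 650, 100, 200 → max 650
Smallest max regret = 450 → Option 3.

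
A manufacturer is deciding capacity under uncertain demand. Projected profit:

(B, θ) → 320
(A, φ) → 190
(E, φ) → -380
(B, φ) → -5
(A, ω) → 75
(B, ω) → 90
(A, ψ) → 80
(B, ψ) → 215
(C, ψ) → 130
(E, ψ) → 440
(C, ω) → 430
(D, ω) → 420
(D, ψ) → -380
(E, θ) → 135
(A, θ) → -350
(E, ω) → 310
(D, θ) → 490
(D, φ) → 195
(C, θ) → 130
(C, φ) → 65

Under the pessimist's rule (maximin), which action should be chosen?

C

Row minima: A=-350, B=-5, C=65, D=-380, E=-380
Best worst-case = 65 → C.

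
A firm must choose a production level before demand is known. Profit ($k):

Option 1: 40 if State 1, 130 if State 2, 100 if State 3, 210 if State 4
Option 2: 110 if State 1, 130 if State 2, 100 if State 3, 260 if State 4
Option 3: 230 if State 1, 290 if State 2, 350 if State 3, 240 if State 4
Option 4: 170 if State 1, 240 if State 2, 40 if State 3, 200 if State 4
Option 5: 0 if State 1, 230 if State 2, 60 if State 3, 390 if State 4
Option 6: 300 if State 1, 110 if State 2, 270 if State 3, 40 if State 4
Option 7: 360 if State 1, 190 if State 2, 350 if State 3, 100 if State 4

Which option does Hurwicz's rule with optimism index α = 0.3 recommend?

Option 1: 0.3·210 + 0.7·40 = 91
Option 2: 0.3·260 + 0.7·100 = 148
Option 3: 0.3·350 + 0.7·230 = 266
Option 4: 0.3·240 + 0.7·40 = 100
Option 5: 0.3·390 + 0.7·0 = 117
Option 6: 0.3·300 + 0.7·40 = 118
Option 7: 0.3·360 + 0.7·100 = 178
Highest Hurwicz score = 266 → Option 3.

Option 3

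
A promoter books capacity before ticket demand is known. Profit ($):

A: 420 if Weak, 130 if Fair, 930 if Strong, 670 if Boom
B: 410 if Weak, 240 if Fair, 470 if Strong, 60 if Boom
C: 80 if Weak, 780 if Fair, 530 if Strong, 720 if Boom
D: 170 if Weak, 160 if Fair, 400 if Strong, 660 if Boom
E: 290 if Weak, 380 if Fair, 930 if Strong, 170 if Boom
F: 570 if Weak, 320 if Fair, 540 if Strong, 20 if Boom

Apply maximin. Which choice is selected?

Row minima: A=130, B=60, C=80, D=160, E=170, F=20
Best worst-case = 170 → E.

E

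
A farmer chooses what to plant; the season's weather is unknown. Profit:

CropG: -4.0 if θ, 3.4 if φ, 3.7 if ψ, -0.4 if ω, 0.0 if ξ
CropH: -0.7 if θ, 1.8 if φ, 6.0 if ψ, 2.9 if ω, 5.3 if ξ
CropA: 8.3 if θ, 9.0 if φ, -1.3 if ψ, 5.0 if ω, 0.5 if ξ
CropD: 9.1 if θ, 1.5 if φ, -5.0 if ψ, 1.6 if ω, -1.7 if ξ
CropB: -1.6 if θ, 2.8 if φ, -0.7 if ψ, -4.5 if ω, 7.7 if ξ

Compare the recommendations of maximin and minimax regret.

Row minima: CropG=-4.0, CropH=-0.7, CropA=-1.3, CropD=-5.0, CropB=-4.5
Best worst-case = -0.7 → CropH.
Column bests: θ=9.1, φ=9.0, ψ=6.0, ω=5.0, ξ=7.7.
CropG regrets: 13.1, 5.6, 2.3, 5.4, 7.7 → max 13.1
CropH regrets: 9.8, 7.2, 0.0, 2.1, 2.4 → max 9.8
CropA regrets: 0.8, 0.0, 7.3, 0.0, 7.2 → max 7.3
CropD regrets: 0.0, 7.5, 11.0, 3.4, 9.4 → max 11.0
CropB regrets: 10.7, 6.2, 6.7, 9.5, 0.0 → max 10.7
Smallest max regret = 7.3 → CropA.

maximin → CropH; minimax regret → CropA (disagree)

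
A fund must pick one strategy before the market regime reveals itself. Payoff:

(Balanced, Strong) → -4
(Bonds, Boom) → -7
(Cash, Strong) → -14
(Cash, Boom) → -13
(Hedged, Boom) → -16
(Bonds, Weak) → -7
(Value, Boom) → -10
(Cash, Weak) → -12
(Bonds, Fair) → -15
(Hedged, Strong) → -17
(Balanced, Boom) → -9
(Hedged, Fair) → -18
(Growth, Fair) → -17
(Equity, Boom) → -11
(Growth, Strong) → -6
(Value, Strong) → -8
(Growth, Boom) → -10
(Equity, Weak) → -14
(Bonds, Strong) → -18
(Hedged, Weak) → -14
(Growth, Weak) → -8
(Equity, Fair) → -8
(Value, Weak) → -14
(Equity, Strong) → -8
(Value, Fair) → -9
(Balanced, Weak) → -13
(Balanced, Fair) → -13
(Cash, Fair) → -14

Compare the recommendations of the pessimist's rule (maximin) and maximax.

Row minima: Bonds=-18, Hedged=-18, Cash=-14, Balanced=-13, Value=-14, Growth=-17, Equity=-14
Best worst-case = -13 → Balanced.
Row maxima: Bonds=-7, Hedged=-14, Cash=-12, Balanced=-4, Value=-8, Growth=-6, Equity=-8
Best best-case = -4 → Balanced.

maximin → Balanced; maximax → Balanced (agree)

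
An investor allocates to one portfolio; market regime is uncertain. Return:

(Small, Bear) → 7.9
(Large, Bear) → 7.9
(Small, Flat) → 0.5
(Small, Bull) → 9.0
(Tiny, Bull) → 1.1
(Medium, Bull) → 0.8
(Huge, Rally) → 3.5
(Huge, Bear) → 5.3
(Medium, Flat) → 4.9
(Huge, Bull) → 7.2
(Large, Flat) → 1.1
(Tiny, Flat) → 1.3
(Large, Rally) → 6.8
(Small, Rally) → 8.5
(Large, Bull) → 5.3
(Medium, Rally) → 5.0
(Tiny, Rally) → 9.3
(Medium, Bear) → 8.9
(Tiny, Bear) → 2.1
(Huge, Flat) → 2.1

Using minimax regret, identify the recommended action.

Column bests: Bear=8.9, Flat=4.9, Bull=9.0, Rally=9.3.
Tiny regrets: 6.8, 3.6, 7.9, 0.0 → max 7.9
Small regrets: 1.0, 4.4, 0.0, 0.8 → max 4.4
Medium regrets: 0.0, 0.0, 8.2, 4.3 → max 8.2
Large regrets: 1.0, 3.8, 3.7, 2.5 → max 3.8
Huge regrets: 3.6, 2.8, 1.8, 5.8 → max 5.8
Smallest max regret = 3.8 → Large.

Large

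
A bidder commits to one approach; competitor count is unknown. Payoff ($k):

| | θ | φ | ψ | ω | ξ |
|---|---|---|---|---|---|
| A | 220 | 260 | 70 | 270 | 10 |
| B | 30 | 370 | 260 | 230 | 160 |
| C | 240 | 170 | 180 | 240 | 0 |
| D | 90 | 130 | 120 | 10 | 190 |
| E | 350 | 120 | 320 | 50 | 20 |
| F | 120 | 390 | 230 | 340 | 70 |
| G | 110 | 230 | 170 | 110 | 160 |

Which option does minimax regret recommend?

C

Column bests: θ=350, φ=390, ψ=320, ω=340, ξ=190.
A regrets: 130, 130, 250, 70, 180 → max 250
B regrets: 320, 20, 60, 110, 30 → max 320
C regrets: 110, 220, 140, 100, 190 → max 220
D regrets: 260, 260, 200, 330, 0 → max 330
E regrets: 0, 270, 0, 290, 170 → max 290
F regrets: 230, 0, 90, 0, 120 → max 230
G regrets: 240, 160, 150, 230, 30 → max 240
Smallest max regret = 220 → C.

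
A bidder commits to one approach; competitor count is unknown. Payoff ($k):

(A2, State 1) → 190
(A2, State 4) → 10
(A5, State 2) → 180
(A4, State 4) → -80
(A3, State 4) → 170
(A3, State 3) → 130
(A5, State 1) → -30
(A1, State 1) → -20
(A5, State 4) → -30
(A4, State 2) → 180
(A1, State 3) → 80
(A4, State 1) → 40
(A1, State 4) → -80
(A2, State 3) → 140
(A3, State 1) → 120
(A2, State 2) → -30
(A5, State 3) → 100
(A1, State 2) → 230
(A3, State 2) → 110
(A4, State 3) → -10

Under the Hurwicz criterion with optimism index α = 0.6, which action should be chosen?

A1: 0.6·230 + 0.4·(-80) = 106
A2: 0.6·190 + 0.4·(-30) = 102
A3: 0.6·170 + 0.4·110 = 146
A4: 0.6·180 + 0.4·(-80) = 76
A5: 0.6·180 + 0.4·(-30) = 96
Highest Hurwicz score = 146 → A3.

A3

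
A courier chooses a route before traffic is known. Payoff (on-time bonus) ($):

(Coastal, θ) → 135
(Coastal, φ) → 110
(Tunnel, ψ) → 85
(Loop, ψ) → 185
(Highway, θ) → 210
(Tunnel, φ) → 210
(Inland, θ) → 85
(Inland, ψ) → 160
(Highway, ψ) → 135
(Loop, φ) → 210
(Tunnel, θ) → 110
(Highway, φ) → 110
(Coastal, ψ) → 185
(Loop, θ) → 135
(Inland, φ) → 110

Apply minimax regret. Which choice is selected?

Column bests: θ=210, φ=210, ψ=185.
Highway regrets: 0, 100, 50 → max 100
Coastal regrets: 75, 100, 0 → max 100
Loop regrets: 75, 0, 0 → max 75
Inland regrets: 125, 100, 25 → max 125
Tunnel regrets: 100, 0, 100 → max 100
Smallest max regret = 75 → Loop.

Loop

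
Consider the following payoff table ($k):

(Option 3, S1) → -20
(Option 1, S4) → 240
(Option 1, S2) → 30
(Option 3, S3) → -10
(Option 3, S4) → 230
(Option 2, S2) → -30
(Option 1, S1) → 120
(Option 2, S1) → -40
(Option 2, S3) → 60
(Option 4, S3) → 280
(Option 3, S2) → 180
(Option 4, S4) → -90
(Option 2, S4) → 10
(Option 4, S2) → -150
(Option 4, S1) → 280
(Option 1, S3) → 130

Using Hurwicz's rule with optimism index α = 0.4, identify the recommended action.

Option 1: 0.4·240 + 0.6·30 = 114
Option 2: 0.4·60 + 0.6·(-40) = 0
Option 3: 0.4·230 + 0.6·(-20) = 80
Option 4: 0.4·280 + 0.6·(-150) = 22
Highest Hurwicz score = 114 → Option 1.

Option 1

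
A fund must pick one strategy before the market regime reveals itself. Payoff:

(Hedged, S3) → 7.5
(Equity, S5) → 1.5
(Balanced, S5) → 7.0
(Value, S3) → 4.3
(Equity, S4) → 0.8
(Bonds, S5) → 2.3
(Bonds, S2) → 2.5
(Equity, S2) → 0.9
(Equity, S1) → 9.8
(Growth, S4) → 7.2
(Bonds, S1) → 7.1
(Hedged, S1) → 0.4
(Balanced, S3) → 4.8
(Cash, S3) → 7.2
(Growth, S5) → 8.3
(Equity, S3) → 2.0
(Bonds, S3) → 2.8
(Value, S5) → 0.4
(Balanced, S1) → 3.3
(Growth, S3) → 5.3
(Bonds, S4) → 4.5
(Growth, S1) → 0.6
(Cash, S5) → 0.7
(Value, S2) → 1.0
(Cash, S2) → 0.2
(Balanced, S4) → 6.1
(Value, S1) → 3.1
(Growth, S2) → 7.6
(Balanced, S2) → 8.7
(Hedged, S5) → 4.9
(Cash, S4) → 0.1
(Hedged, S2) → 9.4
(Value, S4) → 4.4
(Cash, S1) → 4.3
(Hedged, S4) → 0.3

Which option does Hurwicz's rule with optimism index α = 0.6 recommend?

Balanced

Growth: 0.6·8.3 + 0.4·0.6 = 5.22
Equity: 0.6·9.8 + 0.4·0.8 = 6.2
Balanced: 0.6·8.7 + 0.4·3.3 = 6.54
Value: 0.6·4.4 + 0.4·0.4 = 2.8
Hedged: 0.6·9.4 + 0.4·0.3 = 5.76
Bonds: 0.6·7.1 + 0.4·2.3 = 5.18
Cash: 0.6·7.2 + 0.4·0.1 = 4.36
Highest Hurwicz score = 6.54 → Balanced.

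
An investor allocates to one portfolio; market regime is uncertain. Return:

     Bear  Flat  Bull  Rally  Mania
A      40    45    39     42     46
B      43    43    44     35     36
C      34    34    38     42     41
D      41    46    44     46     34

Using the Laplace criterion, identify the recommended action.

Row averages: A=42.4, B=40.2, C=37.8, D=42.2
Highest average = 42.4 → A.

A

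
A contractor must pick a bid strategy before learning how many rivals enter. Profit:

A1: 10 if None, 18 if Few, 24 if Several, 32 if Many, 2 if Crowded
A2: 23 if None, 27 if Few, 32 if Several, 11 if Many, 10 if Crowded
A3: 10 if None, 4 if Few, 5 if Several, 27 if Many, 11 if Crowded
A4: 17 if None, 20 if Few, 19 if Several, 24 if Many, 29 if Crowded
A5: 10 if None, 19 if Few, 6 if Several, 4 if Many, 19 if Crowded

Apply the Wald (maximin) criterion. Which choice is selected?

A4

Row minima: A1=2, A2=10, A3=4, A4=17, A5=4
Best worst-case = 17 → A4.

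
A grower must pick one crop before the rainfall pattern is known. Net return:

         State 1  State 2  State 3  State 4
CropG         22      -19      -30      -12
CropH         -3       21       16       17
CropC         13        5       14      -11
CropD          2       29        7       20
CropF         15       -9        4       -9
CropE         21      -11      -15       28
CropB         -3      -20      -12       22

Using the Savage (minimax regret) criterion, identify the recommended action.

CropD

Column bests: State 1=22, State 2=29, State 3=16, State 4=28.
CropG regrets: 0, 48, 46, 40 → max 48
CropH regrets: 25, 8, 0, 11 → max 25
CropC regrets: 9, 24, 2, 39 → max 39
CropD regrets: 20, 0, 9, 8 → max 20
CropF regrets: 7, 38, 12, 37 → max 38
CropE regrets: 1, 40, 31, 0 → max 40
CropB regrets: 25, 49, 28, 6 → max 49
Smallest max regret = 20 → CropD.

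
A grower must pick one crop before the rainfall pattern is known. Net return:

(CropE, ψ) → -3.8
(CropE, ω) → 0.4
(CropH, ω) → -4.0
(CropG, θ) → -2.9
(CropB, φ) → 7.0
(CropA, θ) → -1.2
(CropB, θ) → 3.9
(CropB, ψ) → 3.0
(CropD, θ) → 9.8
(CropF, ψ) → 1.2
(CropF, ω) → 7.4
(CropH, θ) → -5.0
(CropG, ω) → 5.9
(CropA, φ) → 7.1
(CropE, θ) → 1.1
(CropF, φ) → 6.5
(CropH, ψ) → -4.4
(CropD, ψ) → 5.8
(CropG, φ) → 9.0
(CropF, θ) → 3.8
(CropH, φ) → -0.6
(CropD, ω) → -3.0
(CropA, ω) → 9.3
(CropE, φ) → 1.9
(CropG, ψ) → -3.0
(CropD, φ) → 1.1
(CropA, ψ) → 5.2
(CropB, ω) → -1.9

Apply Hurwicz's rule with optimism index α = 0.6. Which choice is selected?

CropA

CropG: 0.6·9.0 + 0.4·(-3.0) = 4.2
CropA: 0.6·9.3 + 0.4·(-1.2) = 5.1
CropB: 0.6·7.0 + 0.4·(-1.9) = 3.44
CropE: 0.6·1.9 + 0.4·(-3.8) = -0.38
CropF: 0.6·7.4 + 0.4·1.2 = 4.92
CropD: 0.6·9.8 + 0.4·(-3.0) = 4.68
CropH: 0.6·(-0.6) + 0.4·(-5.0) = -2.36
Highest Hurwicz score = 5.1 → CropA.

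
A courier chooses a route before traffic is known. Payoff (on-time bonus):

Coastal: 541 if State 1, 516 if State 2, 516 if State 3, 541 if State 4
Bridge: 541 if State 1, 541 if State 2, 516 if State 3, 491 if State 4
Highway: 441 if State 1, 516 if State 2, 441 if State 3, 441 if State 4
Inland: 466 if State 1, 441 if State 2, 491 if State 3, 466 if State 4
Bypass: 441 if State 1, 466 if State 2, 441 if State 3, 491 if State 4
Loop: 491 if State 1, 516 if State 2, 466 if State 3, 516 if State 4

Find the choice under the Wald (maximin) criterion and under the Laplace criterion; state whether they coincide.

maximin → Coastal; laplace → Coastal (agree)

Row minima: Coastal=516, Bridge=491, Highway=441, Inland=441, Bypass=441, Loop=466
Best worst-case = 516 → Coastal.
Row averages: Coastal=528.5, Bridge=522.25, Highway=459.75, Inland=466, Bypass=459.75, Loop=497.25
Highest average = 528.5 → Coastal.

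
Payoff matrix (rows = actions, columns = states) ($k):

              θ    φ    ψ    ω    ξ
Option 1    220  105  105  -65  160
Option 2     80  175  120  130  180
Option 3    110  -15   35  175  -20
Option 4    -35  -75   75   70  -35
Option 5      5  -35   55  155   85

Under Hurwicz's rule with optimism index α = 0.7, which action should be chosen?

Option 2

Option 1: 0.7·220 + 0.3·(-65) = 134.5
Option 2: 0.7·180 + 0.3·80 = 150
Option 3: 0.7·175 + 0.3·(-20) = 116.5
Option 4: 0.7·75 + 0.3·(-75) = 30
Option 5: 0.7·155 + 0.3·(-35) = 98
Highest Hurwicz score = 150 → Option 2.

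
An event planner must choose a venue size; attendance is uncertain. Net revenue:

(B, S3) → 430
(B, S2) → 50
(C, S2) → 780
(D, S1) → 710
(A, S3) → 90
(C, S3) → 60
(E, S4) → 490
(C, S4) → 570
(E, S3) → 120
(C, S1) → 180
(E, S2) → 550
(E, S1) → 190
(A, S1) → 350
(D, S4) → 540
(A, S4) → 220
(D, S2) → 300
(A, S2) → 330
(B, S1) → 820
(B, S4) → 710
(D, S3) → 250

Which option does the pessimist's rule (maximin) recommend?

Row minima: A=90, B=50, C=60, D=250, E=120
Best worst-case = 250 → D.

D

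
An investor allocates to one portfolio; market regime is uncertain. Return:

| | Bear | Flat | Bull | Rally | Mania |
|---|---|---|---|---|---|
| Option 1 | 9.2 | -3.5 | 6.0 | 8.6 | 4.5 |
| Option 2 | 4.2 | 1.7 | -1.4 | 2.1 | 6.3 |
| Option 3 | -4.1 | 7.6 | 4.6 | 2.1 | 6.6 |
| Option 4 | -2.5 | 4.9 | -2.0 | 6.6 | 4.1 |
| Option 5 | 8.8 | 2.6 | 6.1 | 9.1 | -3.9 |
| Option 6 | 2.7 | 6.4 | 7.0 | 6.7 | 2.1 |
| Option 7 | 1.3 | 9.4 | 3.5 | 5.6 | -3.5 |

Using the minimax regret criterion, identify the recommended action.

Option 6

Column bests: Bear=9.2, Flat=9.4, Bull=7.0, Rally=9.1, Mania=6.6.
Option 1 regrets: 0.0, 12.9, 1.0, 0.5, 2.1 → max 12.9
Option 2 regrets: 5.0, 7.7, 8.4, 7.0, 0.3 → max 8.4
Option 3 regrets: 13.3, 1.8, 2.4, 7.0, 0.0 → max 13.3
Option 4 regrets: 11.7, 4.5, 9.0, 2.5, 2.5 → max 11.7
Option 5 regrets: 0.4, 6.8, 0.9, 0.0, 10.5 → max 10.5
Option 6 regrets: 6.5, 3.0, 0.0, 2.4, 4.5 → max 6.5
Option 7 regrets: 7.9, 0.0, 3.5, 3.5, 10.1 → max 10.1
Smallest max regret = 6.5 → Option 6.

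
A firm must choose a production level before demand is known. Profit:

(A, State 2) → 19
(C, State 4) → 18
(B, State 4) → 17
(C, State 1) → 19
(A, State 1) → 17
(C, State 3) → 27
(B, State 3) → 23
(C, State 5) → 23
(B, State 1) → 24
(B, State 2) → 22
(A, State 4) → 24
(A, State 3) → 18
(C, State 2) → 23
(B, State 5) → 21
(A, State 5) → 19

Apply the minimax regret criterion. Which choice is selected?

C

Column bests: State 1=24, State 2=23, State 3=27, State 4=24, State 5=23.
A regrets: 7, 4, 9, 0, 4 → max 9
B regrets: 0, 1, 4, 7, 2 → max 7
C regrets: 5, 0, 0, 6, 0 → max 6
Smallest max regret = 6 → C.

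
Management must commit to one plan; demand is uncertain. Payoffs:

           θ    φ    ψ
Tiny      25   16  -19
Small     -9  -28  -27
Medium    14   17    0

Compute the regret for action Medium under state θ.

11

Best payoff under θ is 25.
Regret = 25 − 14 = 11.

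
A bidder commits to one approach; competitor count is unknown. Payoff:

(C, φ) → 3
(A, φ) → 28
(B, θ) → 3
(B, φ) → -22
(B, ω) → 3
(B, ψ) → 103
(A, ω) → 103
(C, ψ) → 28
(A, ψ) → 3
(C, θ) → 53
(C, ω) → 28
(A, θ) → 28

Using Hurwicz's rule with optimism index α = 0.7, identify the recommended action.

A

A: 0.7·103 + 0.3·3 = 73
B: 0.7·103 + 0.3·(-22) = 65.5
C: 0.7·53 + 0.3·3 = 38
Highest Hurwicz score = 73 → A.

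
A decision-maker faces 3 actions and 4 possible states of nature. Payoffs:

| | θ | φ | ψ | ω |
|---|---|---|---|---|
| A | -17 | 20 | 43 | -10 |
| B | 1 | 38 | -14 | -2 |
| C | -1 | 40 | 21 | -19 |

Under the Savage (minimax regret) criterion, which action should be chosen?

Column bests: θ=1, φ=40, ψ=43, ω=-2.
A regrets: 18, 20, 0, 8 → max 20
B regrets: 0, 2, 57, 0 → max 57
C regrets: 2, 0, 22, 17 → max 22
Smallest max regret = 20 → A.

A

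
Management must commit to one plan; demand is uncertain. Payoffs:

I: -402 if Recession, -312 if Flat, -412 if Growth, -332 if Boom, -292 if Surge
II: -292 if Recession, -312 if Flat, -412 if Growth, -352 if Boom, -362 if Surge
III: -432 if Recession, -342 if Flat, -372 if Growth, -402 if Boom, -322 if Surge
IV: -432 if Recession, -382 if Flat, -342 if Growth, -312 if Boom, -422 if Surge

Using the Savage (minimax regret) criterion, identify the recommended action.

Column bests: Recession=-292, Flat=-312, Growth=-342, Boom=-312, Surge=-292.
I regrets: 110, 0, 70, 20, 0 → max 110
II regrets: 0, 0, 70, 40, 70 → max 70
III regrets: 140, 30, 30, 90, 30 → max 140
IV regrets: 140, 70, 0, 0, 130 → max 140
Smallest max regret = 70 → II.

II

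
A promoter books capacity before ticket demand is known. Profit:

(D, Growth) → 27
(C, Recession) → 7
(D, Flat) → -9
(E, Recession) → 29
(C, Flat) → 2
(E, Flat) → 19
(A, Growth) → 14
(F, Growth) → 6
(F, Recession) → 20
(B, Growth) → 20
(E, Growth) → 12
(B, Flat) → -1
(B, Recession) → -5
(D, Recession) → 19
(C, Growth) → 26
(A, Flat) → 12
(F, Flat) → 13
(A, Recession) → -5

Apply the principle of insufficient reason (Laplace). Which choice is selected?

E

Row averages: A=7, B=14/3, C=35/3, D=37/3, E=20, F=13
Highest average = 20 → E.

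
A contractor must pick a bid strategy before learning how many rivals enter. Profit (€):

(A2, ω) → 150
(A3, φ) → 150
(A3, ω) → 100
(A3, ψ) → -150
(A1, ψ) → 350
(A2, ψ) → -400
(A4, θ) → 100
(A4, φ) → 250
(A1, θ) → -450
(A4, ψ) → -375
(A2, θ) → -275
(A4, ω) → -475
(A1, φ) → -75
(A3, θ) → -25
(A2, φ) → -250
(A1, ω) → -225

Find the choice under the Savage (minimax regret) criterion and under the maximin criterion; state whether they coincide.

minimax regret → A3; maximin → A3 (agree)

Column bests: θ=100, φ=250, ψ=350, ω=150.
A1 regrets: 550, 325, 0, 375 → max 550
A2 regrets: 375, 500, 750, 0 → max 750
A3 regrets: 125, 100, 500, 50 → max 500
A4 regrets: 0, 0, 725, 625 → max 725
Smallest max regret = 500 → A3.
Row minima: A1=-450, A2=-400, A3=-150, A4=-475
Best worst-case = -150 → A3.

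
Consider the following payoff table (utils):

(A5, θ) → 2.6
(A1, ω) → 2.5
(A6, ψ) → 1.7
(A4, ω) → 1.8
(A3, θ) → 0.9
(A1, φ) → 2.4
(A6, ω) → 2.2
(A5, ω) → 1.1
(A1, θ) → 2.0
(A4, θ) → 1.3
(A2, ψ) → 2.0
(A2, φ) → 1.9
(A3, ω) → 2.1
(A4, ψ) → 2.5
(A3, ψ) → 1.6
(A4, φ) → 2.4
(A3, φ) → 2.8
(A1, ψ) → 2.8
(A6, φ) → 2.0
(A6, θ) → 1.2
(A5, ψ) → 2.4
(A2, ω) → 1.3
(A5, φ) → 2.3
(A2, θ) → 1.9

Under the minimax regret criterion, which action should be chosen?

Column bests: θ=2.6, φ=2.8, ψ=2.8, ω=2.5.
A1 regrets: 0.6, 0.4, 0.0, 0.0 → max 0.6
A2 regrets: 0.7, 0.9, 0.8, 1.2 → max 1.2
A3 regrets: 1.7, 0.0, 1.2, 0.4 → max 1.7
A4 regrets: 1.3, 0.4, 0.3, 0.7 → max 1.3
A5 regrets: 0.0, 0.5, 0.4, 1.4 → max 1.4
A6 regrets: 1.4, 0.8, 1.1, 0.3 → max 1.4
Smallest max regret = 0.6 → A1.

A1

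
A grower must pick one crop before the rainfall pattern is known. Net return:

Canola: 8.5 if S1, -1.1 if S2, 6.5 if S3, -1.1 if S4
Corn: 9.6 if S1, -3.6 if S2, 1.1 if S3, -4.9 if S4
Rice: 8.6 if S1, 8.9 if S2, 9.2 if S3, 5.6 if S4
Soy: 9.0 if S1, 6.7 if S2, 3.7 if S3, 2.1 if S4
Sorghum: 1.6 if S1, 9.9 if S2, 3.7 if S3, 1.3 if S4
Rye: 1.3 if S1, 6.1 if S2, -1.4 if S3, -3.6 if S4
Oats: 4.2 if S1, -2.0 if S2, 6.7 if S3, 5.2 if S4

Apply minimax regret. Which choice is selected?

Rice

Column bests: S1=9.6, S2=9.9, S3=9.2, S4=5.6.
Canola regrets: 1.1, 11.0, 2.7, 6.7 → max 11.0
Corn regrets: 0.0, 13.5, 8.1, 10.5 → max 13.5
Rice regrets: 1.0, 1.0, 0.0, 0.0 → max 1.0
Soy regrets: 0.6, 3.2, 5.5, 3.5 → max 5.5
Sorghum regrets: 8.0, 0.0, 5.5, 4.3 → max 8.0
Rye regrets: 8.3, 3.8, 10.6, 9.2 → max 10.6
Oats regrets: 5.4, 11.9, 2.5, 0.4 → max 11.9
Smallest max regret = 1.0 → Rice.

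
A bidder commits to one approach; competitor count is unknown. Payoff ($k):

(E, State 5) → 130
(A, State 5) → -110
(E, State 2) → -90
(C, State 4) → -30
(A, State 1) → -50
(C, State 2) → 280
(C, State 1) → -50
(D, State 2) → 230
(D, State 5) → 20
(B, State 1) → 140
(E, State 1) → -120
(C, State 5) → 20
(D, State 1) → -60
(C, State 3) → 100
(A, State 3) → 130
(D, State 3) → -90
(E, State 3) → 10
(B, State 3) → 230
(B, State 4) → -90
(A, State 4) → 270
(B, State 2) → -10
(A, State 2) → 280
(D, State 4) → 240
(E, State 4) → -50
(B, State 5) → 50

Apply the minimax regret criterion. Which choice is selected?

A

Column bests: State 1=140, State 2=280, State 3=230, State 4=270, State 5=130.
A regrets: 190, 0, 100, 0, 240 → max 240
B regrets: 0, 290, 0, 360, 80 → max 360
C regrets: 190, 0, 130, 300, 110 → max 300
D regrets: 200, 50, 320, 30, 110 → max 320
E regrets: 260, 370, 220, 320, 0 → max 370
Smallest max regret = 240 → A.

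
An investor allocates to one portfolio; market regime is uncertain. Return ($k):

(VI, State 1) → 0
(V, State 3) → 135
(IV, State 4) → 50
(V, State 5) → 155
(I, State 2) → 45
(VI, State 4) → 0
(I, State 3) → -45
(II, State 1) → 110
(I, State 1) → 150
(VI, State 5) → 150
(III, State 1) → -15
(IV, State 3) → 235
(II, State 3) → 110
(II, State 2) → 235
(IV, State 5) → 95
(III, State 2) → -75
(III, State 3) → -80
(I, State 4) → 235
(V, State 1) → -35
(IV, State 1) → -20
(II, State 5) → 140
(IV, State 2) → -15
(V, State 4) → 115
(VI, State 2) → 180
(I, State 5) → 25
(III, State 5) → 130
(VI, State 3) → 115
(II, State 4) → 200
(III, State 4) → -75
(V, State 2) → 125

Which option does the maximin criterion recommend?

II

Row minima: I=-45, II=110, III=-80, IV=-20, V=-35, VI=0
Best worst-case = 110 → II.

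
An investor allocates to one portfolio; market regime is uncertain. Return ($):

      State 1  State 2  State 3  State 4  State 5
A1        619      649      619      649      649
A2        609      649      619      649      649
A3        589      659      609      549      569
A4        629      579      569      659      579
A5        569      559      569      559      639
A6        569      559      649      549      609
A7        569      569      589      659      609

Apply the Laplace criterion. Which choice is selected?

A1

Row averages: A1=637, A2=635, A3=595, A4=603, A5=579, A6=587, A7=599
Highest average = 637 → A1.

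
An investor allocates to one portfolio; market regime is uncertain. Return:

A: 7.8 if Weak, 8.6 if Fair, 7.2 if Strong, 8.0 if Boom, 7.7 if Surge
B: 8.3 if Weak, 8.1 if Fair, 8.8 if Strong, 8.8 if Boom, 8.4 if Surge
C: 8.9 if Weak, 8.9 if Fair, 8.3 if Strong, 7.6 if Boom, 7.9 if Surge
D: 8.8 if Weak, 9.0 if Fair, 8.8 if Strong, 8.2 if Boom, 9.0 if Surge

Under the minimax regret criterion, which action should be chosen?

Column bests: Weak=8.9, Fair=9.0, Strong=8.8, Boom=8.8, Surge=9.0.
A regrets: 1.1, 0.4, 1.6, 0.8, 1.3 → max 1.6
B regrets: 0.6, 0.9, 0.0, 0.0, 0.6 → max 0.9
C regrets: 0.0, 0.1, 0.5, 1.2, 1.1 → max 1.2
D regrets: 0.1, 0.0, 0.0, 0.6, 0.0 → max 0.6
Smallest max regret = 0.6 → D.

D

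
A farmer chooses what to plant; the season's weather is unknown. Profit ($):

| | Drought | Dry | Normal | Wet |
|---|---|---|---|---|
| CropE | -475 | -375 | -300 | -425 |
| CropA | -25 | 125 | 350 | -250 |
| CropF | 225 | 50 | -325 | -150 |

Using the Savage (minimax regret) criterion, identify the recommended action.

Column bests: Drought=225, Dry=125, Normal=350, Wet=-150.
CropE regrets: 700, 500, 650, 275 → max 700
CropA regrets: 250, 0, 0, 100 → max 250
CropF regrets: 0, 75, 675, 0 → max 675
Smallest max regret = 250 → CropA.

CropA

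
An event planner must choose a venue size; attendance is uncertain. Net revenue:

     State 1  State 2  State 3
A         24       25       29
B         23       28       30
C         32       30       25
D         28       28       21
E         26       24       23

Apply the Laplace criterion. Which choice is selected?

Row averages: A=26, B=27, C=29, D=77/3, E=73/3
Highest average = 29 → C.

C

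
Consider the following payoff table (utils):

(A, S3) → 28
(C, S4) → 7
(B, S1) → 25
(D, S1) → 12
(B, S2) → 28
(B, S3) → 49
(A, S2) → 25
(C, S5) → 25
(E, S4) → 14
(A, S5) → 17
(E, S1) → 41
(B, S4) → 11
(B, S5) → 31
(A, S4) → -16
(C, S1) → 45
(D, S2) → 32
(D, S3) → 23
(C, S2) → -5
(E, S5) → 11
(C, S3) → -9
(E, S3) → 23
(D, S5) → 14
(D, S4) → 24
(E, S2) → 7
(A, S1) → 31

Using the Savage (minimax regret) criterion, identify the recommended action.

B

Column bests: S1=45, S2=32, S3=49, S4=24, S5=31.
A regrets: 14, 7, 21, 40, 14 → max 40
B regrets: 20, 4, 0, 13, 0 → max 20
C regrets: 0, 37, 58, 17, 6 → max 58
D regrets: 33, 0, 26, 0, 17 → max 33
E regrets: 4, 25, 26, 10, 20 → max 26
Smallest max regret = 20 → B.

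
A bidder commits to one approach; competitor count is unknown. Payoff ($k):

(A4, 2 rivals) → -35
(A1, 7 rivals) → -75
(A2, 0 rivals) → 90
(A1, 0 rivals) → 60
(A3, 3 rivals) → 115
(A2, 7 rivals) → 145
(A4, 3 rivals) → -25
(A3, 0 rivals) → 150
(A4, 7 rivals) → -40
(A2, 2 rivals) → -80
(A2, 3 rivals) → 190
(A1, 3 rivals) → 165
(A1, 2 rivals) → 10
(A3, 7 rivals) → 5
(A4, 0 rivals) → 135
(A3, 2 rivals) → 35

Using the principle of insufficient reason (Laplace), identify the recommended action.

Row averages: A1=40, A2=86.25, A3=76.25, A4=8.75
Highest average = 86.25 → A2.

A2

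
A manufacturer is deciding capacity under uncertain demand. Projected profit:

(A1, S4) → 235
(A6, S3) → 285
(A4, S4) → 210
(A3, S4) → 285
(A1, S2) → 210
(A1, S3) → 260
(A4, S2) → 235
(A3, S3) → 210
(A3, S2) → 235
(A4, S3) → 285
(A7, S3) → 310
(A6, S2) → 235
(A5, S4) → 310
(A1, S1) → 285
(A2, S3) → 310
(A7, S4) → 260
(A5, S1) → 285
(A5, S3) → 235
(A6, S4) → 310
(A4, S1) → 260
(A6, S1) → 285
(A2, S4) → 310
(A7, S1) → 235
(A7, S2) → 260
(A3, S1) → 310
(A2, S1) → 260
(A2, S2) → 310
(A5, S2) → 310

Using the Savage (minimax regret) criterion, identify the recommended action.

Column bests: S1=310, S2=310, S3=310, S4=310.
A1 regrets: 25, 100, 50, 75 → max 100
A2 regrets: 50, 0, 0, 0 → max 50
A3 regrets: 0, 75, 100, 25 → max 100
A4 regrets: 50, 75, 25, 100 → max 100
A5 regrets: 25, 0, 75, 0 → max 75
A6 regrets: 25, 75, 25, 0 → max 75
A7 regrets: 75, 50, 0, 50 → max 75
Smallest max regret = 50 → A2.

A2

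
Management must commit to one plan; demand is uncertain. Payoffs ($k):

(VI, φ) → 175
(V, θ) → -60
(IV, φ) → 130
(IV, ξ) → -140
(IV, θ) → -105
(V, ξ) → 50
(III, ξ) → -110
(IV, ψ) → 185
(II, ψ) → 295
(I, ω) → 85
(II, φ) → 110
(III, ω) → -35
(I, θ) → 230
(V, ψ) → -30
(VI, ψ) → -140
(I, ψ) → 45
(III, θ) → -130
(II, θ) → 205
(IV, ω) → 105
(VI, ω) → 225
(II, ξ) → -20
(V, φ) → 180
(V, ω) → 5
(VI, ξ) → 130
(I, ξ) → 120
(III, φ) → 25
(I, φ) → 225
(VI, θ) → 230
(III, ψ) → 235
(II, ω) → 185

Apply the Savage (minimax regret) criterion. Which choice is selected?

Column bests: θ=230, φ=225, ψ=295, ω=225, ξ=130.
I regrets: 0, 0, 250, 140, 10 → max 250
II regrets: 25, 115, 0, 40, 150 → max 150
III regrets: 360, 200, 60, 260, 240 → max 360
IV regrets: 335, 95, 110, 120, 270 → max 335
V regrets: 290, 45, 325, 220, 80 → max 325
VI regrets: 0, 50, 435, 0, 0 → max 435
Smallest max regret = 150 → II.

II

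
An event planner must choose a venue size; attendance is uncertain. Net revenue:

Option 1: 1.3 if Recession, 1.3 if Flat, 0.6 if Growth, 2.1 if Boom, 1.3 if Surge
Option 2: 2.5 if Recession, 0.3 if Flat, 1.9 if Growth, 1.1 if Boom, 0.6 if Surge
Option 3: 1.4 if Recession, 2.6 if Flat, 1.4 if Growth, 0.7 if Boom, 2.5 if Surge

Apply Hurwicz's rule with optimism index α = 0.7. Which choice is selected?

Option 3

Option 1: 0.7·2.1 + 0.3·0.6 = 1.65
Option 2: 0.7·2.5 + 0.3·0.3 = 1.84
Option 3: 0.7·2.6 + 0.3·0.7 = 2.03
Highest Hurwicz score = 2.03 → Option 3.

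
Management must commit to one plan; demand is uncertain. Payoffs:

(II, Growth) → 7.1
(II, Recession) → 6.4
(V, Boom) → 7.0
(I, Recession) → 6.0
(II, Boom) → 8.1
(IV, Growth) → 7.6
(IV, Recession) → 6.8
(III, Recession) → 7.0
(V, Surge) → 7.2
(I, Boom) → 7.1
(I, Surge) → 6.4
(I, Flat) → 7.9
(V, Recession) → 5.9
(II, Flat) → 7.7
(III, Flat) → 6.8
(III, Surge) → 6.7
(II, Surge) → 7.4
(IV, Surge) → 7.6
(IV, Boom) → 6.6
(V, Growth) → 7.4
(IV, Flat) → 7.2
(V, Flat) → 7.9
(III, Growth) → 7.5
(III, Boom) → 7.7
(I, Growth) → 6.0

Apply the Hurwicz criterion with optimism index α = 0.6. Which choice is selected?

I: 0.6·7.9 + 0.4·6.0 = 7.14
II: 0.6·8.1 + 0.4·6.4 = 7.42
III: 0.6·7.7 + 0.4·6.7 = 7.3
IV: 0.6·7.6 + 0.4·6.6 = 7.2
V: 0.6·7.9 + 0.4·5.9 = 7.1
Highest Hurwicz score = 7.42 → II.

II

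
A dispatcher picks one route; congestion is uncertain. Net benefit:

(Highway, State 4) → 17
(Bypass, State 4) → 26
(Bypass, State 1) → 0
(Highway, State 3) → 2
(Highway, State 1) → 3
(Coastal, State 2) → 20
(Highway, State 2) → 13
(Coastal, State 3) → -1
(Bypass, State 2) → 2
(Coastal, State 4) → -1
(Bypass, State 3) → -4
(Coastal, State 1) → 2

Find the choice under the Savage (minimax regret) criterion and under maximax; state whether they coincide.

minimax regret → Highway; maximax → Bypass (disagree)

Column bests: State 1=3, State 2=20, State 3=2, State 4=26.
Highway regrets: 0, 7, 0, 9 → max 9
Bypass regrets: 3, 18, 6, 0 → max 18
Coastal regrets: 1, 0, 3, 27 → max 27
Smallest max regret = 9 → Highway.
Row maxima: Highway=17, Bypass=26, Coastal=20
Best best-case = 26 → Bypass.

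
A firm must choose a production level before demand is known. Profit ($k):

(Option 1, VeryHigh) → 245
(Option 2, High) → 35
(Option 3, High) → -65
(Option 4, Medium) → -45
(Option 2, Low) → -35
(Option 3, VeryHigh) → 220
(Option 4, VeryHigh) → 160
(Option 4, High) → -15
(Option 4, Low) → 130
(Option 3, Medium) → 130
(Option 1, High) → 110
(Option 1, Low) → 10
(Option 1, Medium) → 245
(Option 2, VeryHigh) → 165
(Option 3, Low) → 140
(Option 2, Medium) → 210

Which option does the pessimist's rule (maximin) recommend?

Option 1

Row minima: Option 1=10, Option 2=-35, Option 3=-65, Option 4=-45
Best worst-case = 10 → Option 1.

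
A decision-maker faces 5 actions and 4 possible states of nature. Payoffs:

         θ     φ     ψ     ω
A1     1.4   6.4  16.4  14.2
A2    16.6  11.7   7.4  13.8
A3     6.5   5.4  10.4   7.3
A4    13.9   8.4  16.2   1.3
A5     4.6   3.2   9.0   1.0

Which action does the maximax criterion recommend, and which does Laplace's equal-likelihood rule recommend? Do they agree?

maximax → A2; laplace → A2 (agree)

Row maxima: A1=16.4, A2=16.6, A3=10.4, A4=16.2, A5=9.0
Best best-case = 16.6 → A2.
Row averages: A1=9.6, A2=12.375, A3=7.4, A4=9.95, A5=4.45
Highest average = 12.375 → A2.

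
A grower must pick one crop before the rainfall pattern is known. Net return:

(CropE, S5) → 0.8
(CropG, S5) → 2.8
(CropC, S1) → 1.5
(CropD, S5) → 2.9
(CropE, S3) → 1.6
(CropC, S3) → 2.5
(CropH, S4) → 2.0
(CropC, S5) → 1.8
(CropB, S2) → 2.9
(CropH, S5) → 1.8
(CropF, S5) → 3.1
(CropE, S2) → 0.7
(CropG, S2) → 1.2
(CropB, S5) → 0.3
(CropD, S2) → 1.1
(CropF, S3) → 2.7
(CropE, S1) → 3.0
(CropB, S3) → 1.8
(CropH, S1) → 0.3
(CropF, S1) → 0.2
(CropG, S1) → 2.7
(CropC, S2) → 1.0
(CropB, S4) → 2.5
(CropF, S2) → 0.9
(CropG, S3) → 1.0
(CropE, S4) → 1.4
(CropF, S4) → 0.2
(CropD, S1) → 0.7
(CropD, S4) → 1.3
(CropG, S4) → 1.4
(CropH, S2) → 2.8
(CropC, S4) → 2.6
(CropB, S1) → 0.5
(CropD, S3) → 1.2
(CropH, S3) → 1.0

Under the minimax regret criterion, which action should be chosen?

Column bests: S1=3.0, S2=2.9, S3=2.7, S4=2.6, S5=3.1.
CropH regrets: 2.7, 0.1, 1.7, 0.6, 1.3 → max 2.7
CropF regrets: 2.8, 2.0, 0.0, 2.4, 0.0 → max 2.8
CropG regrets: 0.3, 1.7, 1.7, 1.2, 0.3 → max 1.7
CropB regrets: 2.5, 0.0, 0.9, 0.1, 2.8 → max 2.8
CropC regrets: 1.5, 1.9, 0.2, 0.0, 1.3 → max 1.9
CropD regrets: 2.3, 1.8, 1.5, 1.3, 0.2 → max 2.3
CropE regrets: 0.0, 2.2, 1.1, 1.2, 2.3 → max 2.3
Smallest max regret = 1.7 → CropG.

CropG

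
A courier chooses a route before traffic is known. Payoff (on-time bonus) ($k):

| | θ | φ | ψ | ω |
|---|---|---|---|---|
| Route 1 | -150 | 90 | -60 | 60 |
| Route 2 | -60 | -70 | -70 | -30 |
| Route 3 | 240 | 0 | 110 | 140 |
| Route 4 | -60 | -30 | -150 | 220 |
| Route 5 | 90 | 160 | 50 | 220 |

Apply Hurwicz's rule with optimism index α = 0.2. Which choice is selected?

Route 1: 0.2·90 + 0.8·(-150) = -102
Route 2: 0.2·(-30) + 0.8·(-70) = -62
Route 3: 0.2·240 + 0.8·0 = 48
Route 4: 0.2·220 + 0.8·(-150) = -76
Route 5: 0.2·220 + 0.8·50 = 84
Highest Hurwicz score = 84 → Route 5.

Route 5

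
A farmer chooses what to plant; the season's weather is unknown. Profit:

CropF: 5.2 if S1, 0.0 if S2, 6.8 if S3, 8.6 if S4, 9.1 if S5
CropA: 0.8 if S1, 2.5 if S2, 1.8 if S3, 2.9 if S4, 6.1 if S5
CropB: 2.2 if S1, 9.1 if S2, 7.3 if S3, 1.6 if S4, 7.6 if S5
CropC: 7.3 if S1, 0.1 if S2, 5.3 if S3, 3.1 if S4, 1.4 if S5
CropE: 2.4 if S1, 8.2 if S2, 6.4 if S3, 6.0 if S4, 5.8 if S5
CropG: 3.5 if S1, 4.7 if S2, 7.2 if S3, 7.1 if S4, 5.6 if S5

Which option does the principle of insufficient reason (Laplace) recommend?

Row averages: CropF=5.94, CropA=2.82, CropB=5.56, CropC=3.44, CropE=5.76, CropG=5.62
Highest average = 5.94 → CropF.

CropF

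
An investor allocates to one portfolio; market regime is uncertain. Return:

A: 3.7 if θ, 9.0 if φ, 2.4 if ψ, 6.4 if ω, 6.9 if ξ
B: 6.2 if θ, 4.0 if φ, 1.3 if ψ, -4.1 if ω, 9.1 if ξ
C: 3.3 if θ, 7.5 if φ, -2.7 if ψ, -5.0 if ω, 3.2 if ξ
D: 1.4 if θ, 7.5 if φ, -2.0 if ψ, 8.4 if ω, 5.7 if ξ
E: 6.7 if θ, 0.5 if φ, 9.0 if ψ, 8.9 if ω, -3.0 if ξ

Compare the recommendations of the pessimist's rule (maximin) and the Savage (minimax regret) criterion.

Row minima: A=2.4, B=-4.1, C=-5.0, D=-2.0, E=-3.0
Best worst-case = 2.4 → A.
Column bests: θ=6.7, φ=9.0, ψ=9.0, ω=8.9, ξ=9.1.
A regrets: 3.0, 0.0, 6.6, 2.5, 2.2 → max 6.6
B regrets: 0.5, 5.0, 7.7, 13.0, 0.0 → max 13.0
C regrets: 3.4, 1.5, 11.7, 13.9, 5.9 → max 13.9
D regrets: 5.3, 1.5, 11.0, 0.5, 3.4 → max 11.0
E regrets: 0.0, 8.5, 0.0, 0.0, 12.1 → max 12.1
Smallest max regret = 6.6 → A.

maximin → A; minimax regret → A (agree)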